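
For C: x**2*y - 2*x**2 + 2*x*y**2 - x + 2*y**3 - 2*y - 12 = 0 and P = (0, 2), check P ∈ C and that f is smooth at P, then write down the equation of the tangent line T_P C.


Tangent line at P: 7*x + 22*y - 44 = 0.

Step 1: f(0, 2) = 0, so P lies on C.
Step 2: partial derivatives
  f_x(x, y) = 2*x*y - 4*x + 2*y**2 - 1, f_y(x, y) = x**2 + 4*x*y + 6*y**2 - 2.
  f_x(P) = 7, f_y(P) = 22 (gradient nonzero, so P is smooth).
Step 3: tangent line at P: 7·(x − 0) + 22·(y − 2) = 0.
Expanding: 7*x + 22*y - 44 = 0.


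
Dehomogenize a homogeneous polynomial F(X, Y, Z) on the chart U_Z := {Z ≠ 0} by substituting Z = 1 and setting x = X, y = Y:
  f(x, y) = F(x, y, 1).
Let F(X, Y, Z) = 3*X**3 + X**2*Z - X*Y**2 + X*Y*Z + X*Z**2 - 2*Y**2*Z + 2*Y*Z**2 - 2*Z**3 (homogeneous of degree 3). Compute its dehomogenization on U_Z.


f(x, y) = 3*x**3 + x**2 - x*y**2 + x*y + x - 2*y**2 + 2*y - 2

On U_Z we set Z = 1. Each monomial c·X^i·Y^j·Z^k in F becomes c·x^i·y^j·1^k = c·x^i·y^j.
Substituting Z = 1: F(X, Y, 1) = 3*x**3 + x**2 - x*y**2 + x*y + x - 2*y**2 + 2*y - 2.
Note: deg(f) ≤ deg(F) = 3; strict inequality happens when F is divisible by Z (lost terms).


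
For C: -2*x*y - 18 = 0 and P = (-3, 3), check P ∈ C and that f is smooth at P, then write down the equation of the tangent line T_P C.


Tangent line at P: -6*x + 6*y - 36 = 0.

Step 1: f(-3, 3) = 0, so P lies on C.
Step 2: partial derivatives
  f_x(x, y) = -2*y, f_y(x, y) = -2*x.
  f_x(P) = -6, f_y(P) = 6 (gradient nonzero, so P is smooth).
Step 3: tangent line at P: -6·(x − -3) + 6·(y − 3) = 0.
Expanding: -6*x + 6*y - 36 = 0.


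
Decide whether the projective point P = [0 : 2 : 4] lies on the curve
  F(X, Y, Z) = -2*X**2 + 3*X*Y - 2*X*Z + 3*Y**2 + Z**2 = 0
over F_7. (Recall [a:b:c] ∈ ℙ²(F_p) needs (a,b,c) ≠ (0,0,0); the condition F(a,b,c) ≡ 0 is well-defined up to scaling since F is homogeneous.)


F(0,2,4) ≡ 0 (mod 7); P is on the curve.

Evaluate F(0, 2, 4) term-by-term (mod 7).
  -2*X**2 ↦ -2·0·1·1 = 0
  3*X*Y ↦ 3·0·2·1 = 0
  -2*X*Z ↦ -2·0·1·4 = 0
  3*Y**2 ↦ 3·1·4·1 = 12
  Z**2 ↦ 1·1·1·16 = 16
Sum: F(0, 2, 4) = (0) + (0) + (0) + (12) + (16) = 28.
Reducing mod 7: 28 ≡ 0 (mod 7).
Since F(a, b, c) ≡ 0 (mod 7), P lies on the curve.


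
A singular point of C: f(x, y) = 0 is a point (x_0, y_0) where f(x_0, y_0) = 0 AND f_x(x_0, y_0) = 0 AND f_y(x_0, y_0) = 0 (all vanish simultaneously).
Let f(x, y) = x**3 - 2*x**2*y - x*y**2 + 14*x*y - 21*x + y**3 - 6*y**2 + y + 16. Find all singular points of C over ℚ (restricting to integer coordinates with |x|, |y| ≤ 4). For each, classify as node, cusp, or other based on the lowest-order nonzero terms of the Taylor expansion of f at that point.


Singular points: {(2, 3)}; classification: cusp.

Compute partial derivatives:
  f_x = 3*x**2 - 4*x*y - y**2 + 14*y - 21.
  f_y = -2*x**2 - 2*x*y + 14*x + 3*y**2 - 12*y + 1.
Scan x_0 ∈ {−4, ..., 4}. For each x_0, f_y(x_0, y) is a polynomial in y; find its integer roots y ∈ {−4, ..., 4}, then test f_x and f at those candidates.
  x = -4: f_y(-4, y) = 3*y**2 - 4*y - 87; no integer root y with |y| ≤ 4.
  x = -3: f_y(-3, y) = 3*y**2 - 6*y - 59; no integer root y with |y| ≤ 4.
  x = -2: f_y(-2, y) = 3*y**2 - 8*y - 35; no integer root y with |y| ≤ 4.
  x = -1: f_y(-1, y) = 3*y**2 - 10*y - 15; no integer root y with |y| ≤ 4.
  x = 0: f_y(0, y) = 3*y**2 - 12*y + 1; no integer root y with |y| ≤ 4.
  x = 1: f_y(1, y) = 3*y**2 - 14*y + 13; no integer root y with |y| ≤ 4.
  x = 2: f_y(2, y) = 3*y**2 - 16*y + 21; vanishes at y ∈ {3}. (2, 3): f_x = 0, f = 0 — SINGULAR.
  x = 3: f_y(3, y) = 3*y**2 - 18*y + 25; no integer root y with |y| ≤ 4.
  x = 4: f_y(4, y) = 3*y**2 - 20*y + 25; no integer root y with |y| ≤ 4.
Only singular point on the grid: (2, 3).
Classify: substitute x = 2 + u, y = 3 + v and expand: f = u**3 - 2*u**2*v - u*v**2 + v**3 + v**2.
No constant or linear terms (consistent with a singular point). Quadratic part: v**2. Cubic part: u**3 - 2*u**2*v - u*v**2 + v**3.
The quadratic part v**2 is a perfect square, so there is a single (double) tangent line v = 0, i.e. y = 3. Restricting the cubic part to that line (v = 0) leaves u**3 ≠ 0, so f is not divisible by v and the branch is v² ≈ -u**3 to lowest order — this is a cusp.
Classification: cusp.


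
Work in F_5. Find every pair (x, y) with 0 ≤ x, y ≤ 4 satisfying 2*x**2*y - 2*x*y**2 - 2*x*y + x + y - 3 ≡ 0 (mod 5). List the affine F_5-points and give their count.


Affine F_5-points: {(0, 3), (1, 4), (2, 1), (2, 4), (3, 0), (3, 3)}; count = 6.

For each of the 25 pairs (x, y) ∈ F_5², evaluate f(x, y) mod 5. Record the zeros.
  x = 0: [0↦2, 1↦3, 2↦4, 3↦0, 4↦1]  zeros at y ∈ {3}
  x = 1: [0↦3, 1↦2, 2↦2, 3↦3, 4↦0]  zeros at y ∈ {4}
  x = 2: [0↦4, 1↦0, 2↦3, 3↦3, 4↦0]  zeros at y ∈ {1, 4}
  x = 3: [0↦0, 1↦2, 2↦2, 3↦0, 4↦1]  zeros at y ∈ {0, 3}
  x = 4: [0↦1, 1↦3, 2↦4, 3↦4, 4↦3]  zeros at y ∈ ∅
Collecting zeros: affine points = {(0, 3), (1, 4), (2, 1), (2, 4), (3, 0), (3, 3)}.
Total count |C(F_5)_aff| = 6.


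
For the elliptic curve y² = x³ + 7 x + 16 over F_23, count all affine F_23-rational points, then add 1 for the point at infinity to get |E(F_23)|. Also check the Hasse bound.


Affine points = {(0, 4), (0, 19), (1, 1), (1, 22), (3, 8), (3, 15), (4, 4), (4, 19), (8, 3), (8, 20), (9, 7), (9, 16), (13, 2), (13, 21), (14, 11), (14, 12), (15, 0), (19, 4), (19, 19), (22, 10), (22, 13)}; affine count = 21; |E(F_23)| = 22.

Discriminant check: Δ ∝ 4a³ + 27b² = 4·7³ + 27·16² = 4·343 + 27·256 ≡ 4 (mod 23). Nonzero ⇒ E is nonsingular.
For each x ∈ F_23, compute rhs = x³ + 7·x + 16 mod 23, then count y ∈ F_23 with y² ≡ rhs.
  x = 0: rhs = 16, matching y values: 4, 19 (2 points).
  x = 1: rhs = 1, matching y values: 1, 22 (2 points).
  x = 2: rhs = 15, matching y values: none (0 points).
  x = 3: rhs = 18, matching y values: 8, 15 (2 points).
  x = 4: rhs = 16, matching y values: 4, 19 (2 points).
  x = 5: rhs = 15, matching y values: none (0 points).
  x = 6: rhs = 21, matching y values: none (0 points).
  x = 7: rhs = 17, matching y values: none (0 points).
  x = 8: rhs = 9, matching y values: 3, 20 (2 points).
  x = 9: rhs = 3, matching y values: 7, 16 (2 points).
  x = 10: rhs = 5, matching y values: none (0 points).
  x = 11: rhs = 21, matching y values: none (0 points).
  x = 12: rhs = 11, matching y values: none (0 points).
  x = 13: rhs = 4, matching y values: 2, 21 (2 points).
  x = 14: rhs = 6, matching y values: 11, 12 (2 points).
  x = 15: rhs = 0, matching y values: 0 (1 points).
  x = 16: rhs = 15, matching y values: none (0 points).
  x = 17: rhs = 11, matching y values: none (0 points).
  x = 18: rhs = 17, matching y values: none (0 points).
  x = 19: rhs = 16, matching y values: 4, 19 (2 points).
  x = 20: rhs = 14, matching y values: none (0 points).
  x = 21: rhs = 17, matching y values: none (0 points).
  x = 22: rhs = 8, matching y values: 10, 13 (2 points).
Total affine count: 21.
Full point count |E(F_23)| = 21 + 1 = 22.
Hasse bound: |22 − (23+1)| = |-2| = 2 ≤ 2√23 ≈ 9.5917 ✓.


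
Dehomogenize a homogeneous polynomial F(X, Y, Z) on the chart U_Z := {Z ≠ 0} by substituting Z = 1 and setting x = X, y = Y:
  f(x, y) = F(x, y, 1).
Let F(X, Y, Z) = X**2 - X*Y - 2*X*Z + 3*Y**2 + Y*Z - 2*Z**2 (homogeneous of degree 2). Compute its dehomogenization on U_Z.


f(x, y) = x**2 - x*y - 2*x + 3*y**2 + y - 2

On U_Z we set Z = 1. Each monomial c·X^i·Y^j·Z^k in F becomes c·x^i·y^j·1^k = c·x^i·y^j.
Substituting Z = 1: F(X, Y, 1) = x**2 - x*y - 2*x + 3*y**2 + y - 2.
Note: deg(f) ≤ deg(F) = 2; strict inequality happens when F is divisible by Z (lost terms).


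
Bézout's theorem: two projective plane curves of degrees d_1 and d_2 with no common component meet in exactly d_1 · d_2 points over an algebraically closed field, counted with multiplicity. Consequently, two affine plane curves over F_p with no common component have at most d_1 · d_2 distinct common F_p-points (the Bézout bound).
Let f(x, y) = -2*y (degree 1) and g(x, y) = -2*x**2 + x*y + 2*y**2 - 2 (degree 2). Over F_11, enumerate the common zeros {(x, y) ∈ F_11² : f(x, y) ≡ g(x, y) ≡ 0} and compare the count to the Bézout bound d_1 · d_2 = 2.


Common zeros: ∅; count = 0; Bézout bound = 2.

deg(f) = 1, deg(g) = 2, so Bézout bound = 2.
Scan x ∈ F_11. For each x, list the y ∈ F_11 with f(x, y) ≡ 0 and those with g(x, y) ≡ 0 (mod 11); the common zeros in that column are the intersection.
  x = 0: f ≡ 0 at y ∈ {0}; g ≡ 0 at y ∈ {1, 10}; common: ∅.
  x = 1: f ≡ 0 at y ∈ {0}; g ≡ 0 at y ∈ {8}; common: ∅.
  x = 2: f ≡ 0 at y ∈ {0}; g ≡ 0 at y ∈ ∅; common: ∅.
  x = 3: f ≡ 0 at y ∈ {0}; g ≡ 0 at y ∈ {7, 8}; common: ∅.
  x = 4: f ≡ 0 at y ∈ {0}; g ≡ 0 at y ∈ ∅; common: ∅.
  x = 5: f ≡ 0 at y ∈ {0}; g ≡ 0 at y ∈ {4, 10}; common: ∅.
  x = 6: f ≡ 0 at y ∈ {0}; g ≡ 0 at y ∈ {1, 7}; common: ∅.
  x = 7: f ≡ 0 at y ∈ {0}; g ≡ 0 at y ∈ ∅; common: ∅.
  x = 8: f ≡ 0 at y ∈ {0}; g ≡ 0 at y ∈ {3, 4}; common: ∅.
  x = 9: f ≡ 0 at y ∈ {0}; g ≡ 0 at y ∈ ∅; common: ∅.
  x = 10: f ≡ 0 at y ∈ {0}; g ≡ 0 at y ∈ {3}; common: ∅.
Collecting: common zeros = ∅, so the count is 0.
Comparison with the Bézout bound: 0 ≤ 2 = deg(f)·deg(g), as expected for curves with no common component (the affine F_11-count falls short of the bound because intersections may lie at infinity, over extension fields, or carry multiplicity).


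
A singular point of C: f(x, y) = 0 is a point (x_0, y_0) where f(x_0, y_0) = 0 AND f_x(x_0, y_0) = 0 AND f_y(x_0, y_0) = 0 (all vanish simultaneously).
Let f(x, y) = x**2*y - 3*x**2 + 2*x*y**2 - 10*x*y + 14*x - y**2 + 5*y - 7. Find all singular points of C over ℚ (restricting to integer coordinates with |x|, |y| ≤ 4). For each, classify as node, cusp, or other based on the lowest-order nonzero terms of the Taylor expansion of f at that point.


Singular points: {(1, 2)}; classification: node.

Compute partial derivatives:
  f_x = 2*x*y - 6*x + 2*y**2 - 10*y + 14.
  f_y = x**2 + 4*x*y - 10*x - 2*y + 5.
Scan x_0 ∈ {−4, ..., 4}. For each x_0, f_y(x_0, y) is a polynomial in y; find its integer roots y ∈ {−4, ..., 4}, then test f_x and f at those candidates.
  x = -4: f_y(-4, y) = 61 - 18*y; no integer root y with |y| ≤ 4.
  x = -3: f_y(-3, y) = 44 - 14*y; no integer root y with |y| ≤ 4.
  x = -2: f_y(-2, y) = 29 - 10*y; no integer root y with |y| ≤ 4.
  x = -1: f_y(-1, y) = 16 - 6*y; no integer root y with |y| ≤ 4.
  x = 0: f_y(0, y) = 5 - 2*y; no integer root y with |y| ≤ 4.
  x = 1: f_y(1, y) = 2*y - 4; vanishes at y ∈ {2}. (1, 2): f_x = 0, f = 0 — SINGULAR.
  x = 2: f_y(2, y) = 6*y - 11; no integer root y with |y| ≤ 4.
  x = 3: f_y(3, y) = 10*y - 16; no integer root y with |y| ≤ 4.
  x = 4: f_y(4, y) = 14*y - 19; no integer root y with |y| ≤ 4.
Only singular point on the grid: (1, 2).
Classify: substitute x = 1 + u, y = 2 + v and expand: f = u**2*v - u**2 + 2*u*v**2 + v**2.
No constant or linear terms (consistent with a singular point). Quadratic part: -u**2 + v**2. Cubic part: u**2*v + 2*u*v**2.
The quadratic part v**2 - u**2 = (v − u)(v + u) splits into two distinct linear factors, so there are two distinct tangent lines y − 2 = ±(x − 1) — this is a node (ordinary double point).
Classification: node.


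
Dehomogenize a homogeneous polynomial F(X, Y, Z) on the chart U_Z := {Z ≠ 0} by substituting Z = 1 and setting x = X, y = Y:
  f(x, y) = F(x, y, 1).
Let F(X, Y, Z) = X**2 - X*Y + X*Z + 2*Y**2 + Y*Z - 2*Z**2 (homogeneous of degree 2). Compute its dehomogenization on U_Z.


f(x, y) = x**2 - x*y + x + 2*y**2 + y - 2

On U_Z we set Z = 1. Each monomial c·X^i·Y^j·Z^k in F becomes c·x^i·y^j·1^k = c·x^i·y^j.
Substituting Z = 1: F(X, Y, 1) = x**2 - x*y + x + 2*y**2 + y - 2.
Note: deg(f) ≤ deg(F) = 2; strict inequality happens when F is divisible by Z (lost terms).


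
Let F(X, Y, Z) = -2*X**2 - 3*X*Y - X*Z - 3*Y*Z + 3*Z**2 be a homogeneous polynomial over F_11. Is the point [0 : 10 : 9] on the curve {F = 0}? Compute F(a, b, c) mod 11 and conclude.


F(0,10,9) ≡ 6 (mod 11); P is NOT on the curve.

Evaluate F(0, 10, 9) term-by-term (mod 11).
  -2*X**2 ↦ -2·0·1·1 = 0
  -3*X*Y ↦ -3·0·10·1 = 0
  -X*Z ↦ -1·0·1·9 = 0
  -3*Y*Z ↦ -3·1·10·9 = -270
  3*Z**2 ↦ 3·1·1·81 = 243
Sum: F(0, 10, 9) = (0) + (0) + (0) + (-270) + (243) = -27.
Reducing mod 11: -27 ≡ 6 (mod 11).
Since F(a, b, c) ≡ 6 ≠ 0 (mod 11), P does NOT lie on the curve.


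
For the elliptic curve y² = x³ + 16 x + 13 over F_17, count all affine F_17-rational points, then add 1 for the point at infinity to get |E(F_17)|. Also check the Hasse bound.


Affine points = {(0, 8), (0, 9), (1, 8), (1, 9), (2, 6), (2, 11), (6, 6), (6, 11), (7, 3), (7, 14), (9, 6), (9, 11), (10, 0), (13, 2), (13, 15), (16, 8), (16, 9)}; affine count = 17; |E(F_17)| = 18.

Discriminant check: Δ ∝ 4a³ + 27b² = 4·16³ + 27·13² = 4·4096 + 27·169 ≡ 3 (mod 17). Nonzero ⇒ E is nonsingular.
For each x ∈ F_17, compute rhs = x³ + 16·x + 13 mod 17, then count y ∈ F_17 with y² ≡ rhs.
  x = 0: rhs = 13, matching y values: 8, 9 (2 points).
  x = 1: rhs = 13, matching y values: 8, 9 (2 points).
  x = 2: rhs = 2, matching y values: 6, 11 (2 points).
  x = 3: rhs = 3, matching y values: none (0 points).
  x = 4: rhs = 5, matching y values: none (0 points).
  x = 5: rhs = 14, matching y values: none (0 points).
  x = 6: rhs = 2, matching y values: 6, 11 (2 points).
  x = 7: rhs = 9, matching y values: 3, 14 (2 points).
  x = 8: rhs = 7, matching y values: none (0 points).
  x = 9: rhs = 2, matching y values: 6, 11 (2 points).
  x = 10: rhs = 0, matching y values: 0 (1 points).
  x = 11: rhs = 7, matching y values: none (0 points).
  x = 12: rhs = 12, matching y values: none (0 points).
  x = 13: rhs = 4, matching y values: 2, 15 (2 points).
  x = 14: rhs = 6, matching y values: none (0 points).
  x = 15: rhs = 7, matching y values: none (0 points).
  x = 16: rhs = 13, matching y values: 8, 9 (2 points).
Total affine count: 17.
Full point count |E(F_17)| = 17 + 1 = 18.
Hasse bound: |18 − (17+1)| = |0| = 0 ≤ 2√17 ≈ 8.2462 ✓.


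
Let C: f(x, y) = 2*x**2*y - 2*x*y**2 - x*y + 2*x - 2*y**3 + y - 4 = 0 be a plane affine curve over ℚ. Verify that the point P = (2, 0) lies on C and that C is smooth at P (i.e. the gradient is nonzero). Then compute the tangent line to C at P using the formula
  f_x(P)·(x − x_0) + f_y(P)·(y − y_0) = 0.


Tangent line at P: 2*x + 7*y - 4 = 0.

Step 1: f(2, 0) = 0, so P lies on C.
Step 2: partial derivatives
  f_x(x, y) = 4*x*y - 2*y**2 - y + 2, f_y(x, y) = 2*x**2 - 4*x*y - x - 6*y**2 + 1.
  f_x(P) = 2, f_y(P) = 7 (gradient nonzero, so P is smooth).
Step 3: tangent line at P: 2·(x − 2) + 7·(y − 0) = 0.
Expanding: 2*x + 7*y - 4 = 0.


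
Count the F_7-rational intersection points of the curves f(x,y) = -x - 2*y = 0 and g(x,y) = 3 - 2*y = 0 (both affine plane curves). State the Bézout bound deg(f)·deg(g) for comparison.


Common zeros: {(4, 5)}; count = 1; Bézout bound = 1.

deg(f) = 1, deg(g) = 1, so Bézout bound = 1.
Scan x ∈ F_7. For each x, list the y ∈ F_7 with f(x, y) ≡ 0 and those with g(x, y) ≡ 0 (mod 7); the common zeros in that column are the intersection.
  x = 0: f ≡ 0 at y ∈ {0}; g ≡ 0 at y ∈ {5}; common: ∅.
  x = 1: f ≡ 0 at y ∈ {3}; g ≡ 0 at y ∈ {5}; common: ∅.
  x = 2: f ≡ 0 at y ∈ {6}; g ≡ 0 at y ∈ {5}; common: ∅.
  x = 3: f ≡ 0 at y ∈ {2}; g ≡ 0 at y ∈ {5}; common: ∅.
  x = 4: f ≡ 0 at y ∈ {5}; g ≡ 0 at y ∈ {5}; common: {5}.
  x = 5: f ≡ 0 at y ∈ {1}; g ≡ 0 at y ∈ {5}; common: ∅.
  x = 6: f ≡ 0 at y ∈ {4}; g ≡ 0 at y ∈ {5}; common: ∅.
Collecting: common zeros = {(4, 5)}, so the count is 1.
Comparison with the Bézout bound: 1 ≤ 1 = deg(f)·deg(g), as expected for curves with no common component (the bound is attained).


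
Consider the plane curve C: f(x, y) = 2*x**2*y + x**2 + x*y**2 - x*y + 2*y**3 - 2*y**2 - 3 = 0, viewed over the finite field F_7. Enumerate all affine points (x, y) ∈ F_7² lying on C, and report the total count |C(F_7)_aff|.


Affine F_7-points: {(0, 6), (1, 1), (2, 6), (3, 2), (3, 4), (5, 2), (5, 3), (5, 4), (6, 1)}; count = 9.

For each of the 49 pairs (x, y) ∈ F_7², evaluate f(x, y) mod 7. Record the zeros.
  x = 0: [0↦4, 1↦4, 2↦5, 3↦5, 4↦2, 5↦1, 6↦0]  zeros at y ∈ {6}
  x = 1: [0↦5, 1↦0, 2↦5, 3↦4, 4↦2, 5↦4, 6↦1]  zeros at y ∈ {1}
  x = 2: [0↦1, 1↦2, 2↦1, 3↦3, 4↦6, 5↦1, 6↦0]  zeros at y ∈ {6}
  x = 3: [0↦6, 1↦3, 2↦0, 3↦2, 4↦0, 5↦6, 6↦4]  zeros at y ∈ {2, 4}
  x = 4: [0↦6, 1↦3, 2↦2, 3↦1, 4↦5, 5↦5, 6↦6]  zeros at y ∈ ∅
  x = 5: [0↦1, 1↦2, 2↦0, 3↦0, 4↦0, 5↦5, 6↦6]  zeros at y ∈ {2, 3, 4}
  x = 6: [0↦5, 1↦0, 2↦1, 3↦6, 4↦6, 5↦6, 6↦4]  zeros at y ∈ {1}
Collecting zeros: affine points = {(0, 6), (1, 1), (2, 6), (3, 2), (3, 4), (5, 2), (5, 3), (5, 4), (6, 1)}.
Total count |C(F_7)_aff| = 9.


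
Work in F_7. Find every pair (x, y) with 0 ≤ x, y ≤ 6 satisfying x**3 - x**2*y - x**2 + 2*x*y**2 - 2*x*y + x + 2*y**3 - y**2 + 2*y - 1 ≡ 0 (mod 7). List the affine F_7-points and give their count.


Affine F_7-points: {(0, 4), (1, 0), (1, 4), (1, 6), (2, 2), (3, 1), (4, 4), (5, 3)}; count = 8.

For each of the 49 pairs (x, y) ∈ F_7², evaluate f(x, y) mod 7. Record the zeros.
  x = 0: [0↦6, 1↦2, 2↦1, 3↦1, 4↦0, 5↦3, 6↦1]  zeros at y ∈ {4}
  x = 1: [0↦0, 1↦2, 2↦4, 3↦4, 4↦0, 5↦4, 6↦0]  zeros at y ∈ {0, 4, 6}
  x = 2: [0↦5, 1↦4, 2↦0, 3↦5, 4↦3, 5↦6, 6↦5]  zeros at y ∈ {2}
  x = 3: [0↦6, 1↦0, 2↦2, 3↦3, 4↦1, 5↦1, 6↦1]  zeros at y ∈ {1}
  x = 4: [0↦2, 1↦3, 2↦2, 3↦4, 4↦0, 5↦2, 6↦1]  zeros at y ∈ {4}
  x = 5: [0↦6, 1↦5, 2↦6, 3↦0, 4↦6, 5↦1, 6↦4]  zeros at y ∈ {3}
  x = 6: [0↦3, 1↦5, 2↦6, 3↦4, 4↦4, 5↦4, 6↦2]  zeros at y ∈ ∅
Collecting zeros: affine points = {(0, 4), (1, 0), (1, 4), (1, 6), (2, 2), (3, 1), (4, 4), (5, 3)}.
Total count |C(F_7)_aff| = 8.


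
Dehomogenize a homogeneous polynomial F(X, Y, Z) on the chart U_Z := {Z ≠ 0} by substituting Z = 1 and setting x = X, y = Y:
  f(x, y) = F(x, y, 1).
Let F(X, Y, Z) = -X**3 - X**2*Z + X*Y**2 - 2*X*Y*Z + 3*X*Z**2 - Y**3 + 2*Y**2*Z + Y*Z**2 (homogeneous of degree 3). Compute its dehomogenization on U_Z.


f(x, y) = -x**3 - x**2 + x*y**2 - 2*x*y + 3*x - y**3 + 2*y**2 + y

On U_Z we set Z = 1. Each monomial c·X^i·Y^j·Z^k in F becomes c·x^i·y^j·1^k = c·x^i·y^j.
Substituting Z = 1: F(X, Y, 1) = -x**3 - x**2 + x*y**2 - 2*x*y + 3*x - y**3 + 2*y**2 + y.
Note: deg(f) ≤ deg(F) = 3; strict inequality happens when F is divisible by Z (lost terms).


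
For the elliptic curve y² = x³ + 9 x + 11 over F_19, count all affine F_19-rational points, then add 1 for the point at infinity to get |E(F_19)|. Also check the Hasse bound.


Affine points = {(0, 7), (0, 12), (4, 4), (4, 15), (8, 5), (8, 14), (9, 2), (9, 17), (11, 4), (11, 15), (12, 2), (12, 17), (13, 8), (13, 11), (15, 5), (15, 14), (17, 2), (17, 17), (18, 1), (18, 18)}; affine count = 20; |E(F_19)| = 21.

Discriminant check: Δ ∝ 4a³ + 27b² = 4·9³ + 27·11² = 4·729 + 27·121 ≡ 8 (mod 19). Nonzero ⇒ E is nonsingular.
For each x ∈ F_19, compute rhs = x³ + 9·x + 11 mod 19, then count y ∈ F_19 with y² ≡ rhs.
  x = 0: rhs = 11, matching y values: 7, 12 (2 points).
  x = 1: rhs = 2, matching y values: none (0 points).
  x = 2: rhs = 18, matching y values: none (0 points).
  x = 3: rhs = 8, matching y values: none (0 points).
  x = 4: rhs = 16, matching y values: 4, 15 (2 points).
  x = 5: rhs = 10, matching y values: none (0 points).
  x = 6: rhs = 15, matching y values: none (0 points).
  x = 7: rhs = 18, matching y values: none (0 points).
  x = 8: rhs = 6, matching y values: 5, 14 (2 points).
  x = 9: rhs = 4, matching y values: 2, 17 (2 points).
  x = 10: rhs = 18, matching y values: none (0 points).
  x = 11: rhs = 16, matching y values: 4, 15 (2 points).
  x = 12: rhs = 4, matching y values: 2, 17 (2 points).
  x = 13: rhs = 7, matching y values: 8, 11 (2 points).
  x = 14: rhs = 12, matching y values: none (0 points).
  x = 15: rhs = 6, matching y values: 5, 14 (2 points).
  x = 16: rhs = 14, matching y values: none (0 points).
  x = 17: rhs = 4, matching y values: 2, 17 (2 points).
  x = 18: rhs = 1, matching y values: 1, 18 (2 points).
Total affine count: 20.
Full point count |E(F_19)| = 20 + 1 = 21.
Hasse bound: |21 − (19+1)| = |1| = 1 ≤ 2√19 ≈ 8.7178 ✓.


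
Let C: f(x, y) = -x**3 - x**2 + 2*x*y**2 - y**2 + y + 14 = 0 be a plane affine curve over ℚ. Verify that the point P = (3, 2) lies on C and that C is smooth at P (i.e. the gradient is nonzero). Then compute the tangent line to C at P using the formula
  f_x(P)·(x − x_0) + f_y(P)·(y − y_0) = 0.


Tangent line at P: -25*x + 21*y + 33 = 0.

Step 1: f(3, 2) = 0, so P lies on C.
Step 2: partial derivatives
  f_x(x, y) = -3*x**2 - 2*x + 2*y**2, f_y(x, y) = 4*x*y - 2*y + 1.
  f_x(P) = -25, f_y(P) = 21 (gradient nonzero, so P is smooth).
Step 3: tangent line at P: -25·(x − 3) + 21·(y − 2) = 0.
Expanding: -25*x + 21*y + 33 = 0.


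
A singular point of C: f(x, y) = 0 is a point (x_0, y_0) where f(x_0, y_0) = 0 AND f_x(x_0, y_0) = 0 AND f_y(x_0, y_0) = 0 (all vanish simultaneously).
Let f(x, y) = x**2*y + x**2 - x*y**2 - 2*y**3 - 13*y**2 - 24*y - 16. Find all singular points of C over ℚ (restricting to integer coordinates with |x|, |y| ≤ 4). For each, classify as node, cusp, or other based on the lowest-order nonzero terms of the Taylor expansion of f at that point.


Singular points: {(-2, -2)}; classification: node.

Compute partial derivatives:
  f_x = 2*x*y + 2*x - y**2.
  f_y = x**2 - 2*x*y - 6*y**2 - 26*y - 24.
Scan x_0 ∈ {−4, ..., 4}. For each x_0, f_y(x_0, y) is a polynomial in y; find its integer roots y ∈ {−4, ..., 4}, then test f_x and f at those candidates.
  x = -4: f_y(-4, y) = -6*y**2 - 18*y - 8; no integer root y with |y| ≤ 4.
  x = -3: f_y(-3, y) = -6*y**2 - 20*y - 15; no integer root y with |y| ≤ 4.
  x = -2: f_y(-2, y) = -6*y**2 - 22*y - 20; vanishes at y ∈ {-2}. (-2, -2): f_x = 0, f = 0 — SINGULAR.
  x = -1: f_y(-1, y) = -6*y**2 - 24*y - 23; no integer root y with |y| ≤ 4.
  x = 0: f_y(0, y) = -6*y**2 - 26*y - 24; vanishes at y ∈ {-3}. (0, -3): f_x = -9 ≠ 0.
  x = 1: f_y(1, y) = -6*y**2 - 28*y - 23; no integer root y with |y| ≤ 4.
  x = 2: f_y(2, y) = -6*y**2 - 30*y - 20; no integer root y with |y| ≤ 4.
  x = 3: f_y(3, y) = -6*y**2 - 32*y - 15; no integer root y with |y| ≤ 4.
  x = 4: f_y(4, y) = -6*y**2 - 34*y - 8; no integer root y with |y| ≤ 4.
Only singular point on the grid: (-2, -2).
Classify: substitute x = -2 + u, y = -2 + v and expand: f = u**2*v - u**2 - u*v**2 - 2*v**3 + v**2.
No constant or linear terms (consistent with a singular point). Quadratic part: -u**2 + v**2. Cubic part: u**2*v - u*v**2 - 2*v**3.
The quadratic part v**2 - u**2 = (v − u)(v + u) splits into two distinct linear factors, so there are two distinct tangent lines y − -2 = ±(x − -2) — this is a node (ordinary double point).
Classification: node.


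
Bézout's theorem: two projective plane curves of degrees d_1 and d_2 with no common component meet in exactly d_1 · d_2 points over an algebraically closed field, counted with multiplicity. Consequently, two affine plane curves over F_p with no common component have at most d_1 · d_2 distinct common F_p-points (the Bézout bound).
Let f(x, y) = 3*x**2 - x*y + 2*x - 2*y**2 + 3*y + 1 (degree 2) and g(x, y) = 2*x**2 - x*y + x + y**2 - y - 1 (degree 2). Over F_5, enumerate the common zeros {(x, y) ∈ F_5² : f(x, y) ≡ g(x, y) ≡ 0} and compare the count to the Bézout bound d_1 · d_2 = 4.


Common zeros: ∅; count = 0; Bézout bound = 4.

deg(f) = 2, deg(g) = 2, so Bézout bound = 4.
Scan x ∈ F_5. For each x, list the y ∈ F_5 with f(x, y) ≡ 0 and those with g(x, y) ≡ 0 (mod 5); the common zeros in that column are the intersection.
  x = 0: f ≡ 0 at y ∈ ∅; g ≡ 0 at y ∈ {3}; common: ∅.
  x = 1: f ≡ 0 at y ∈ ∅; g ≡ 0 at y ∈ {3, 4}; common: ∅.
  x = 2: f ≡ 0 at y ∈ ∅; g ≡ 0 at y ∈ ∅; common: ∅.
  x = 3: f ≡ 0 at y ∈ ∅; g ≡ 0 at y ∈ {0, 4}; common: ∅.
  x = 4: f ≡ 0 at y ∈ ∅; g ≡ 0 at y ∈ {0}; common: ∅.
Collecting: common zeros = ∅, so the count is 0.
Comparison with the Bézout bound: 0 ≤ 4 = deg(f)·deg(g), as expected for curves with no common component (the affine F_5-count falls short of the bound because intersections may lie at infinity, over extension fields, or carry multiplicity).


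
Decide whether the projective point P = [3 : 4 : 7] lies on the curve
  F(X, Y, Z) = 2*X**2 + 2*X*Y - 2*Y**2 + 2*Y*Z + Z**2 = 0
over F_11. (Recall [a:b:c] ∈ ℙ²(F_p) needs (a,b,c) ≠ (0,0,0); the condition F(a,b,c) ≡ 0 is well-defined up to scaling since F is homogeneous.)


F(3,4,7) ≡ 5 (mod 11); P is NOT on the curve.

Evaluate F(3, 4, 7) term-by-term (mod 11).
  2*X**2 ↦ 2·9·1·1 = 18
  2*X*Y ↦ 2·3·4·1 = 24
  -2*Y**2 ↦ -2·1·16·1 = -32
  2*Y*Z ↦ 2·1·4·7 = 56
  Z**2 ↦ 1·1·1·49 = 49
Sum: F(3, 4, 7) = (18) + (24) + (-32) + (56) + (49) = 115.
Reducing mod 11: 115 ≡ 5 (mod 11).
Since F(a, b, c) ≡ 5 ≠ 0 (mod 11), P does NOT lie on the curve.


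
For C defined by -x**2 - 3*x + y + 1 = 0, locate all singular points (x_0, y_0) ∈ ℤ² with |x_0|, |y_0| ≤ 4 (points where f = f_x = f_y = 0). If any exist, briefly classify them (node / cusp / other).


No singular points in the scanned grid; C is smooth there.

Compute partial derivatives:
  f_x = -2*x - 3.
  f_y = 1.
f_y = 1 is a nonzero constant, so f_y never vanishes: no point (x, y) can satisfy f = f_x = f_y = 0. In particular no (x, y) ∈ {−4, ..., 4}² is singular; the curve is smooth.


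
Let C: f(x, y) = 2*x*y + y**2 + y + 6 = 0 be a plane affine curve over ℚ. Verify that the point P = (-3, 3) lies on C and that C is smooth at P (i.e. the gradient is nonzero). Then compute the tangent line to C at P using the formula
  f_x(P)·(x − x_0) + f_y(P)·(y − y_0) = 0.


Tangent line at P: 6*x + y + 15 = 0.

Step 1: f(-3, 3) = 0, so P lies on C.
Step 2: partial derivatives
  f_x(x, y) = 2*y, f_y(x, y) = 2*x + 2*y + 1.
  f_x(P) = 6, f_y(P) = 1 (gradient nonzero, so P is smooth).
Step 3: tangent line at P: 6·(x − -3) + 1·(y − 3) = 0.
Expanding: 6*x + y + 15 = 0.


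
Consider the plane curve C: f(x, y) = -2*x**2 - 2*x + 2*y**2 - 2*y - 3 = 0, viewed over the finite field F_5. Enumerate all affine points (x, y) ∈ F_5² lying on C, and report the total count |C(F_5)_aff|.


Affine F_5-points: {(1, 3), (2, 0), (2, 1), (3, 3)}; count = 4.

For each of the 25 pairs (x, y) ∈ F_5², evaluate f(x, y) mod 5. Record the zeros.
  x = 0: [0↦2, 1↦2, 2↦1, 3↦4, 4↦1]  zeros at y ∈ ∅
  x = 1: [0↦3, 1↦3, 2↦2, 3↦0, 4↦2]  zeros at y ∈ {3}
  x = 2: [0↦0, 1↦0, 2↦4, 3↦2, 4↦4]  zeros at y ∈ {0, 1}
  x = 3: [0↦3, 1↦3, 2↦2, 3↦0, 4↦2]  zeros at y ∈ {3}
  x = 4: [0↦2, 1↦2, 2↦1, 3↦4, 4↦1]  zeros at y ∈ ∅
Collecting zeros: affine points = {(1, 3), (2, 0), (2, 1), (3, 3)}.
Total count |C(F_5)_aff| = 4.


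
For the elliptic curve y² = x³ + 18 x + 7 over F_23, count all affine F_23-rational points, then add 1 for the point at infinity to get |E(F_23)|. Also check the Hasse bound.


Affine points = {(1, 7), (1, 16), (6, 3), (6, 20), (7, 4), (7, 19), (9, 1), (9, 22), (11, 8), (11, 15), (13, 0), (14, 6), (14, 17), (15, 8), (15, 15), (19, 3), (19, 20), (20, 8), (20, 15), (21, 3), (21, 20)}; affine count = 21; |E(F_23)| = 22.

Discriminant check: Δ ∝ 4a³ + 27b² = 4·18³ + 27·7² = 4·5832 + 27·49 ≡ 18 (mod 23). Nonzero ⇒ E is nonsingular.
For each x ∈ F_23, compute rhs = x³ + 18·x + 7 mod 23, then count y ∈ F_23 with y² ≡ rhs.
  x = 0: rhs = 7, matching y values: none (0 points).
  x = 1: rhs = 3, matching y values: 7, 16 (2 points).
  x = 2: rhs = 5, matching y values: none (0 points).
  x = 3: rhs = 19, matching y values: none (0 points).
  x = 4: rhs = 5, matching y values: none (0 points).
  x = 5: rhs = 15, matching y values: none (0 points).
  x = 6: rhs = 9, matching y values: 3, 20 (2 points).
  x = 7: rhs = 16, matching y values: 4, 19 (2 points).
  x = 8: rhs = 19, matching y values: none (0 points).
  x = 9: rhs = 1, matching y values: 1, 22 (2 points).
  x = 10: rhs = 14, matching y values: none (0 points).
  x = 11: rhs = 18, matching y values: 8, 15 (2 points).
  x = 12: rhs = 19, matching y values: none (0 points).
  x = 13: rhs = 0, matching y values: 0 (1 points).
  x = 14: rhs = 13, matching y values: 6, 17 (2 points).
  x = 15: rhs = 18, matching y values: 8, 15 (2 points).
  x = 16: rhs = 21, matching y values: none (0 points).
  x = 17: rhs = 5, matching y values: none (0 points).
  x = 18: rhs = 22, matching y values: none (0 points).
  x = 19: rhs = 9, matching y values: 3, 20 (2 points).
  x = 20: rhs = 18, matching y values: 8, 15 (2 points).
  x = 21: rhs = 9, matching y values: 3, 20 (2 points).
  x = 22: rhs = 11, matching y values: none (0 points).
Total affine count: 21.
Full point count |E(F_23)| = 21 + 1 = 22.
Hasse bound: |22 − (23+1)| = |-2| = 2 ≤ 2√23 ≈ 9.5917 ✓.


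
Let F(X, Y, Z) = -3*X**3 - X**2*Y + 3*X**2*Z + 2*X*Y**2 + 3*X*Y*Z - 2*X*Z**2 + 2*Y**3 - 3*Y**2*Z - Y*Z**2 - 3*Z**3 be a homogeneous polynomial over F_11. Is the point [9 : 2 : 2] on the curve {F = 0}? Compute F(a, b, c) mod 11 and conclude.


F(9,2,2) ≡ 9 (mod 11); P is NOT on the curve.

Evaluate F(9, 2, 2) term-by-term (mod 11).
  -3*X**3 ↦ -3·729·1·1 = -2187
  -X**2*Y ↦ -1·81·2·1 = -162
  3*X**2*Z ↦ 3·81·1·2 = 486
  2*X*Y**2 ↦ 2·9·4·1 = 72
  3*X*Y*Z ↦ 3·9·2·2 = 108
  -2*X*Z**2 ↦ -2·9·1·4 = -72
  2*Y**3 ↦ 2·1·8·1 = 16
  -3*Y**2*Z ↦ -3·1·4·2 = -24
  -Y*Z**2 ↦ -1·1·2·4 = -8
  -3*Z**3 ↦ -3·1·1·8 = -24
Sum: F(9, 2, 2) = (-2187) + (-162) + (486) + (72) + (108) + (-72) + (16) + (-24) + (-8) + (-24) = -1795.
Reducing mod 11: -1795 ≡ 9 (mod 11).
Since F(a, b, c) ≡ 9 ≠ 0 (mod 11), P does NOT lie on the curve.


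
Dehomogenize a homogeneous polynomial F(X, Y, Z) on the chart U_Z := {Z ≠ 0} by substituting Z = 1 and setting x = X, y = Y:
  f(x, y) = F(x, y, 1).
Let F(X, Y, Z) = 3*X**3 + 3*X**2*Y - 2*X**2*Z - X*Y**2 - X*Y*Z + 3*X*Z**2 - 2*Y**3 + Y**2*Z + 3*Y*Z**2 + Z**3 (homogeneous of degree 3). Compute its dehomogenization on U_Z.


f(x, y) = 3*x**3 + 3*x**2*y - 2*x**2 - x*y**2 - x*y + 3*x - 2*y**3 + y**2 + 3*y + 1

On U_Z we set Z = 1. Each monomial c·X^i·Y^j·Z^k in F becomes c·x^i·y^j·1^k = c·x^i·y^j.
Substituting Z = 1: F(X, Y, 1) = 3*x**3 + 3*x**2*y - 2*x**2 - x*y**2 - x*y + 3*x - 2*y**3 + y**2 + 3*y + 1.
Note: deg(f) ≤ deg(F) = 3; strict inequality happens when F is divisible by Z (lost terms).


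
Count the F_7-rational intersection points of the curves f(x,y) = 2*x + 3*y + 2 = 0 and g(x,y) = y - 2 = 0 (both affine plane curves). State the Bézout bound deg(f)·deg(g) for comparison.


Common zeros: {(3, 2)}; count = 1; Bézout bound = 1.

deg(f) = 1, deg(g) = 1, so Bézout bound = 1.
Scan x ∈ F_7. For each x, list the y ∈ F_7 with f(x, y) ≡ 0 and those with g(x, y) ≡ 0 (mod 7); the common zeros in that column are the intersection.
  x = 0: f ≡ 0 at y ∈ {4}; g ≡ 0 at y ∈ {2}; common: ∅.
  x = 1: f ≡ 0 at y ∈ {1}; g ≡ 0 at y ∈ {2}; common: ∅.
  x = 2: f ≡ 0 at y ∈ {5}; g ≡ 0 at y ∈ {2}; common: ∅.
  x = 3: f ≡ 0 at y ∈ {2}; g ≡ 0 at y ∈ {2}; common: {2}.
  x = 4: f ≡ 0 at y ∈ {6}; g ≡ 0 at y ∈ {2}; common: ∅.
  x = 5: f ≡ 0 at y ∈ {3}; g ≡ 0 at y ∈ {2}; common: ∅.
  x = 6: f ≡ 0 at y ∈ {0}; g ≡ 0 at y ∈ {2}; common: ∅.
Collecting: common zeros = {(3, 2)}, so the count is 1.
Comparison with the Bézout bound: 1 ≤ 1 = deg(f)·deg(g), as expected for curves with no common component (the bound is attained).


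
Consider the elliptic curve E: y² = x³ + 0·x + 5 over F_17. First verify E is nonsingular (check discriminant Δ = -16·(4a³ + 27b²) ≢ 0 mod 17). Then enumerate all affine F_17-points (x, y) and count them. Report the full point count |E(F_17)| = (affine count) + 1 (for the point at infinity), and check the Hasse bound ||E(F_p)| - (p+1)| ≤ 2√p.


Affine points = {(2, 8), (2, 9), (3, 7), (3, 10), (4, 1), (4, 16), (6, 0), (7, 5), (7, 12), (10, 6), (10, 11), (12, 4), (12, 13), (13, 3), (13, 14), (16, 2), (16, 15)}; affine count = 17; |E(F_17)| = 18.

Discriminant check: Δ ∝ 4a³ + 27b² = 4·0³ + 27·5² = 4·0 + 27·25 ≡ 12 (mod 17). Nonzero ⇒ E is nonsingular.
For each x ∈ F_17, compute rhs = x³ + 0·x + 5 mod 17, then count y ∈ F_17 with y² ≡ rhs.
  x = 0: rhs = 5, matching y values: none (0 points).
  x = 1: rhs = 6, matching y values: none (0 points).
  x = 2: rhs = 13, matching y values: 8, 9 (2 points).
  x = 3: rhs = 15, matching y values: 7, 10 (2 points).
  x = 4: rhs = 1, matching y values: 1, 16 (2 points).
  x = 5: rhs = 11, matching y values: none (0 points).
  x = 6: rhs = 0, matching y values: 0 (1 points).
  x = 7: rhs = 8, matching y values: 5, 12 (2 points).
  x = 8: rhs = 7, matching y values: none (0 points).
  x = 9: rhs = 3, matching y values: none (0 points).
  x = 10: rhs = 2, matching y values: 6, 11 (2 points).
  x = 11: rhs = 10, matching y values: none (0 points).
  x = 12: rhs = 16, matching y values: 4, 13 (2 points).
  x = 13: rhs = 9, matching y values: 3, 14 (2 points).
  x = 14: rhs = 12, matching y values: none (0 points).
  x = 15: rhs = 14, matching y values: none (0 points).
  x = 16: rhs = 4, matching y values: 2, 15 (2 points).
Total affine count: 17.
Full point count |E(F_17)| = 17 + 1 = 18.
Hasse bound: |18 − (17+1)| = |0| = 0 ≤ 2√17 ≈ 8.2462 ✓.


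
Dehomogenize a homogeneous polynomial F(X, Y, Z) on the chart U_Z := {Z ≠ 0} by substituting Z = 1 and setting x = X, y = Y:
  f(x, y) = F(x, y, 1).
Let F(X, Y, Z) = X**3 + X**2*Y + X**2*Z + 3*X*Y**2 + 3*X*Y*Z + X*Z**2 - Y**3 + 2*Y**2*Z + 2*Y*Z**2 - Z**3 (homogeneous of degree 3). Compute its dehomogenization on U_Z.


f(x, y) = x**3 + x**2*y + x**2 + 3*x*y**2 + 3*x*y + x - y**3 + 2*y**2 + 2*y - 1

On U_Z we set Z = 1. Each monomial c·X^i·Y^j·Z^k in F becomes c·x^i·y^j·1^k = c·x^i·y^j.
Substituting Z = 1: F(X, Y, 1) = x**3 + x**2*y + x**2 + 3*x*y**2 + 3*x*y + x - y**3 + 2*y**2 + 2*y - 1.
Note: deg(f) ≤ deg(F) = 3; strict inequality happens when F is divisible by Z (lost terms).


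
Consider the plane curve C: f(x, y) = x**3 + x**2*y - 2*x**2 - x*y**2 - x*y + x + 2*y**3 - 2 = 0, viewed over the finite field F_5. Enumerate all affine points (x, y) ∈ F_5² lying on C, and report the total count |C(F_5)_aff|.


Affine F_5-points: {(0, 1), (1, 2), (1, 4), (2, 0), (3, 0), (3, 1), (3, 3)}; count = 7.

For each of the 25 pairs (x, y) ∈ F_5², evaluate f(x, y) mod 5. Record the zeros.
  x = 0: [0↦3, 1↦0, 2↦4, 3↦2, 4↦1]  zeros at y ∈ {1}
  x = 1: [0↦3, 1↦4, 2↦0, 3↦3, 4↦0]  zeros at y ∈ {2, 4}
  x = 2: [0↦0, 1↦2, 2↦2, 3↦2, 4↦4]  zeros at y ∈ {0}
  x = 3: [0↦0, 1↦0, 2↦1, 3↦0, 4↦4]  zeros at y ∈ {0, 1, 3}
  x = 4: [0↦4, 1↦4, 2↦3, 3↦3, 4↦1]  zeros at y ∈ ∅
Collecting zeros: affine points = {(0, 1), (1, 2), (1, 4), (2, 0), (3, 0), (3, 1), (3, 3)}.
Total count |C(F_5)_aff| = 7.


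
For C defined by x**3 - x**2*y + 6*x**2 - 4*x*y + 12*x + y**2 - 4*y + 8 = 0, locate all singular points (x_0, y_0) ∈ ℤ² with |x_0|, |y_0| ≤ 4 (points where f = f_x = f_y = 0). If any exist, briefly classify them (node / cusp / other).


Singular points: {(-2, 0)}; classification: cusp.

Compute partial derivatives:
  f_x = 3*x**2 - 2*x*y + 12*x - 4*y + 12.
  f_y = -x**2 - 4*x + 2*y - 4.
Scan x_0 ∈ {−4, ..., 4}. For each x_0, f_y(x_0, y) is a polynomial in y; find its integer roots y ∈ {−4, ..., 4}, then test f_x and f at those candidates.
  x = -4: f_y(-4, y) = 2*y - 4; vanishes at y ∈ {2}. (-4, 2): f_x = 20 ≠ 0.
  x = -3: f_y(-3, y) = 2*y - 1; no integer root y with |y| ≤ 4.
  x = -2: f_y(-2, y) = 2*y; vanishes at y ∈ {0}. (-2, 0): f_x = 0, f = 0 — SINGULAR.
  x = -1: f_y(-1, y) = 2*y - 1; no integer root y with |y| ≤ 4.
  x = 0: f_y(0, y) = 2*y - 4; vanishes at y ∈ {2}. (0, 2): f_x = 4 ≠ 0.
  x = 1: f_y(1, y) = 2*y - 9; no integer root y with |y| ≤ 4.
  x = 2: f_y(2, y) = 2*y - 16; no integer root y with |y| ≤ 4.
  x = 3: f_y(3, y) = 2*y - 25; no integer root y with |y| ≤ 4.
  x = 4: f_y(4, y) = 2*y - 36; no integer root y with |y| ≤ 4.
Only singular point on the grid: (-2, 0).
Classify: substitute x = -2 + u, y = 0 + v and expand: f = u**3 - u**2*v + v**2.
No constant or linear terms (consistent with a singular point). Quadratic part: v**2. Cubic part: u**3 - u**2*v.
The quadratic part v**2 is a perfect square, so there is a single (double) tangent line v = 0, i.e. y = 0. Restricting the cubic part to that line (v = 0) leaves u**3 ≠ 0, so f is not divisible by v and the branch is v² ≈ -u**3 to lowest order — this is a cusp.
Classification: cusp.


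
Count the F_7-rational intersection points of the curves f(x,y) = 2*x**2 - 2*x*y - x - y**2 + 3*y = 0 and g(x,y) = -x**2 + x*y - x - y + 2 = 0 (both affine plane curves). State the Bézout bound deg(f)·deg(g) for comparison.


Common zeros: {(2, 4), (6, 1)}; count = 2; Bézout bound = 4.

deg(f) = 2, deg(g) = 2, so Bézout bound = 4.
Scan x ∈ F_7. For each x, list the y ∈ F_7 with f(x, y) ≡ 0 and those with g(x, y) ≡ 0 (mod 7); the common zeros in that column are the intersection.
  x = 0: f ≡ 0 at y ∈ {0, 3}; g ≡ 0 at y ∈ {2}; common: ∅.
  x = 1: f ≡ 0 at y ∈ ∅; g ≡ 0 at y ∈ {0, 1, 2, 3, 4, 5, 6}; common: ∅.
  x = 2: f ≡ 0 at y ∈ {2, 4}; g ≡ 0 at y ∈ {4}; common: {4}.
  x = 3: f ≡ 0 at y ∈ ∅; g ≡ 0 at y ∈ {5}; common: ∅.
  x = 4: f ≡ 0 at y ∈ {0, 2}; g ≡ 0 at y ∈ {6}; common: ∅.
  x = 5: f ≡ 0 at y ∈ ∅; g ≡ 0 at y ∈ {0}; common: ∅.
  x = 6: f ≡ 0 at y ∈ {1, 4}; g ≡ 0 at y ∈ {1}; common: {1}.
Collecting: common zeros = {(2, 4), (6, 1)}, so the count is 2.
Comparison with the Bézout bound: 2 ≤ 4 = deg(f)·deg(g), as expected for curves with no common component (the affine F_7-count falls short of the bound because intersections may lie at infinity, over extension fields, or carry multiplicity).


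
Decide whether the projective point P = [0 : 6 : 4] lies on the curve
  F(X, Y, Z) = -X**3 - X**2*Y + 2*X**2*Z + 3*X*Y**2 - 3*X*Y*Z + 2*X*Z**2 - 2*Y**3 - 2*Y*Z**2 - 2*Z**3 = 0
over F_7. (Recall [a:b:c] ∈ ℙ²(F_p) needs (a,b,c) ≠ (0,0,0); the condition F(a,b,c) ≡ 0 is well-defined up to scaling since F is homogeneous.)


F(0,6,4) ≡ 4 (mod 7); P is NOT on the curve.

Evaluate F(0, 6, 4) term-by-term (mod 7).
  -X**3 ↦ -1·0·1·1 = 0
  -X**2*Y ↦ -1·0·6·1 = 0
  2*X**2*Z ↦ 2·0·1·4 = 0
  3*X*Y**2 ↦ 3·0·36·1 = 0
  -3*X*Y*Z ↦ -3·0·6·4 = 0
  2*X*Z**2 ↦ 2·0·1·16 = 0
  -2*Y**3 ↦ -2·1·216·1 = -432
  -2*Y*Z**2 ↦ -2·1·6·16 = -192
  -2*Z**3 ↦ -2·1·1·64 = -128
Sum: F(0, 6, 4) = (0) + (0) + (0) + (0) + (0) + (0) + (-432) + (-192) + (-128) = -752.
Reducing mod 7: -752 ≡ 4 (mod 7).
Since F(a, b, c) ≡ 4 ≠ 0 (mod 7), P does NOT lie on the curve.


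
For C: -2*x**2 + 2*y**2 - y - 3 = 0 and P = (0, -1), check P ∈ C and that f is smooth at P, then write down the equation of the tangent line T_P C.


Tangent line at P: -5*y - 5 = 0.

Step 1: f(0, -1) = 0, so P lies on C.
Step 2: partial derivatives
  f_x(x, y) = -4*x, f_y(x, y) = 4*y - 1.
  f_x(P) = 0, f_y(P) = -5 (gradient nonzero, so P is smooth).
Step 3: tangent line at P: 0·(x − 0) + -5·(y − -1) = 0.
Expanding: -5*y - 5 = 0.


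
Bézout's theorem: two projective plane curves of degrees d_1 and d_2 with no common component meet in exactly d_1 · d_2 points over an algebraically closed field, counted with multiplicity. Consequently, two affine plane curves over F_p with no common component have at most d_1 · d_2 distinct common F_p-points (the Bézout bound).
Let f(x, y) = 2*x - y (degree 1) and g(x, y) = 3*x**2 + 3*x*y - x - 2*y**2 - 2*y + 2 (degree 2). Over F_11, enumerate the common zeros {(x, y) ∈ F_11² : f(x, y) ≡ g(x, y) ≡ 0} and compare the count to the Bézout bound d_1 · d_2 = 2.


Common zeros: ∅; count = 0; Bézout bound = 2.

deg(f) = 1, deg(g) = 2, so Bézout bound = 2.
Scan x ∈ F_11. For each x, list the y ∈ F_11 with f(x, y) ≡ 0 and those with g(x, y) ≡ 0 (mod 11); the common zeros in that column are the intersection.
  x = 0: f ≡ 0 at y ∈ {0}; g ≡ 0 at y ∈ {3, 7}; common: ∅.
  x = 1: f ≡ 0 at y ∈ {2}; g ≡ 0 at y ∈ {3}; common: ∅.
  x = 2: f ≡ 0 at y ∈ {4}; g ≡ 0 at y ∈ ∅; common: ∅.
  x = 3: f ≡ 0 at y ∈ {6}; g ≡ 0 at y ∈ {4, 5}; common: ∅.
  x = 4: f ≡ 0 at y ∈ {8}; g ≡ 0 at y ∈ ∅; common: ∅.
  x = 5: f ≡ 0 at y ∈ {10}; g ≡ 0 at y ∈ ∅; common: ∅.
  x = 6: f ≡ 0 at y ∈ {1}; g ≡ 0 at y ∈ ∅; common: ∅.
  x = 7: f ≡ 0 at y ∈ {3}; g ≡ 0 at y ∈ {5, 10}; common: ∅.
  x = 8: f ≡ 0 at y ∈ {5}; g ≡ 0 at y ∈ {4, 7}; common: ∅.
  x = 9: f ≡ 0 at y ∈ {7}; g ≡ 0 at y ∈ {8, 10}; common: ∅.
  x = 10: f ≡ 0 at y ∈ {9}; g ≡ 0 at y ∈ ∅; common: ∅.
Collecting: common zeros = ∅, so the count is 0.
Comparison with the Bézout bound: 0 ≤ 2 = deg(f)·deg(g), as expected for curves with no common component (the affine F_11-count falls short of the bound because intersections may lie at infinity, over extension fields, or carry multiplicity).
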